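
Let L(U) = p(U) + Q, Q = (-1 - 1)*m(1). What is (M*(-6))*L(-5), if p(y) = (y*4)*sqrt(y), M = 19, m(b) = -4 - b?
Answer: -1140 + 2280*I*sqrt(5) ≈ -1140.0 + 5098.2*I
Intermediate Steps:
Q = 10 (Q = (-1 - 1)*(-4 - 1*1) = -2*(-4 - 1) = -2*(-5) = 10)
p(y) = 4*y**(3/2) (p(y) = (4*y)*sqrt(y) = 4*y**(3/2))
L(U) = 10 + 4*U**(3/2) (L(U) = 4*U**(3/2) + 10 = 10 + 4*U**(3/2))
(M*(-6))*L(-5) = (19*(-6))*(10 + 4*(-5)**(3/2)) = -114*(10 + 4*(-5*I*sqrt(5))) = -114*(10 - 20*I*sqrt(5)) = -1140 + 2280*I*sqrt(5)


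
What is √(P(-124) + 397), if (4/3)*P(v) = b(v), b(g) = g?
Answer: 4*√19 ≈ 17.436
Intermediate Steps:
P(v) = 3*v/4
√(P(-124) + 397) = √((¾)*(-124) + 397) = √(-93 + 397) = √304 = 4*√19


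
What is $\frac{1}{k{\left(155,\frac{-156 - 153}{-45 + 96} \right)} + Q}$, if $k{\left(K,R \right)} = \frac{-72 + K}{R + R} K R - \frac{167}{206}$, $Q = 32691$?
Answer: $\frac{103}{4029637} \approx 2.5561 \cdot 10^{-5}$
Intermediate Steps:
$k{\left(K,R \right)} = - \frac{167}{206} + \frac{K \left(-72 + K\right)}{2}$ ($k{\left(K,R \right)} = \frac{-72 + K}{2 R} K R - \frac{167}{206} = \frac{K \left(-72 + K\right)}{2 R} R - \frac{167}{206} = \frac{K \left(-72 + K\right)}{2} - \frac{167}{206} = - \frac{167}{206} + \frac{K \left(-72 + K\right)}{2}$)
$\frac{1}{k{\left(155,\frac{-156 - 153}{-45 + 96} \right)} + Q} = \frac{1}{\left(- \frac{167}{206} + \frac{155^{2}}{2} - 5580\right) + 32691} = \frac{1}{\left(- \frac{167}{206} + \frac{1}{2} \cdot 24025 - 5580\right) + 32691} = \frac{1}{\left(- \frac{167}{206} + \frac{24025}{2} - 5580\right) + 32691} = \frac{1}{\frac{662464}{103} + 32691} = \frac{1}{\frac{4029637}{103}} = \frac{103}{4029637}$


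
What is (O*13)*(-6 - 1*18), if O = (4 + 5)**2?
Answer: -25272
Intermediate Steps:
O = 81 (O = 9**2 = 81)
(O*13)*(-6 - 1*18) = (81*13)*(-6 - 1*18) = 1053*(-6 - 18) = 1053*(-24) = -25272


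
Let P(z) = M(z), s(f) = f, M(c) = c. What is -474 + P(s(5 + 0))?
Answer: -469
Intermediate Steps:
P(z) = z
-474 + P(s(5 + 0)) = -474 + (5 + 0) = -474 + 5 = -469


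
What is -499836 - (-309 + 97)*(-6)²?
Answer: -492204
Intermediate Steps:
-499836 - (-309 + 97)*(-6)² = -499836 - (-212)*36 = -499836 - 1*(-7632) = -499836 + 7632 = -492204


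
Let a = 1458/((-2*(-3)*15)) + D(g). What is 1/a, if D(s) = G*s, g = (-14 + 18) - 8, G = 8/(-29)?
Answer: 145/2509 ≈ 0.057792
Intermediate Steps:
G = -8/29 (G = 8*(-1/29) = -8/29 ≈ -0.27586)
g = -4 (g = 4 - 8 = -4)
D(s) = -8*s/29
a = 2509/145 (a = 1458/((-2*(-3)*15)) - 8/29*(-4) = 1458/((6*15)) + 32/29 = 1458/90 + 32/29 = 1458*(1/90) + 32/29 = 81/5 + 32/29 = 2509/145 ≈ 17.303)
1/a = 1/(2509/145) = 145/2509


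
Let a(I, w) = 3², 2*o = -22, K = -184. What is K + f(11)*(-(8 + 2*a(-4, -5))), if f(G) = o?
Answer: 102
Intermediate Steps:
o = -11 (o = (½)*(-22) = -11)
a(I, w) = 9
f(G) = -11
K + f(11)*(-(8 + 2*a(-4, -5))) = -184 - (-11)*(8 + 2*9) = -184 - (-11)*(8 + 18) = -184 - (-11)*26 = -184 - 11*(-26) = -184 + 286 = 102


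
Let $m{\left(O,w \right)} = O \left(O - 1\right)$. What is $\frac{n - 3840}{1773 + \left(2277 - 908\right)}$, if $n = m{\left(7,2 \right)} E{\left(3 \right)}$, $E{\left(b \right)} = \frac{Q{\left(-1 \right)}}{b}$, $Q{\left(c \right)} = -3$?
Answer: $- \frac{1941}{1571} \approx -1.2355$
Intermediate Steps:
$m{\left(O,w \right)} = O \left(-1 + O\right)$
$E{\left(b \right)} = - \frac{3}{b}$
$n = -42$ ($n = 7 \left(-1 + 7\right) \left(- \frac{3}{3}\right) = 7 \cdot 6 \left(\left(-3\right) \frac{1}{3}\right) = 42 \left(-1\right) = -42$)
$\frac{n - 3840}{1773 + \left(2277 - 908\right)} = \frac{-42 - 3840}{1773 + \left(2277 - 908\right)} = - \frac{3882}{1773 + \left(2277 - 908\right)} = - \frac{3882}{1773 + 1369} = - \frac{3882}{3142} = \left(-3882\right) \frac{1}{3142} = - \frac{1941}{1571}$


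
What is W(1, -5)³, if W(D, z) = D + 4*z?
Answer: -6859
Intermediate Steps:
W(1, -5)³ = (1 + 4*(-5))³ = (1 - 20)³ = (-19)³ = -6859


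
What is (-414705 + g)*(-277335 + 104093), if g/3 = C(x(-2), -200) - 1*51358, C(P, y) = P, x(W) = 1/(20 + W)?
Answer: 295609147933/3 ≈ 9.8536e+10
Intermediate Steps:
g = -924443/6 (g = 3*(1/(20 - 2) - 1*51358) = 3*(1/18 - 51358) = 3*(-924443/18) = -924443/6 ≈ -1.5407e+5)
(-414705 + g)*(-277335 + 104093) = (-414705 - 924443/6)*(-277335 + 104093) = -3412673/6*(-173242) = 295609147933/3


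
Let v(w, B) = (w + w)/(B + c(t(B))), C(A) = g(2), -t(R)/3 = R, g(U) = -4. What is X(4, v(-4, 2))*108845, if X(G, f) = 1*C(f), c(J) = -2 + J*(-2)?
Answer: -435380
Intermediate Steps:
t(R) = -3*R
C(A) = -4
c(J) = -2 - 2*J
v(w, B) = 2*w/(-2 + 7*B) (v(w, B) = (w + w)/(B + (-2 - (-6)*B)) = (2*w)/(B + (-2 + 6*B)) = (2*w)/(-2 + 7*B) = 2*w/(-2 + 7*B))
X(G, f) = -4 (X(G, f) = 1*(-4) = -4)
X(4, v(-4, 2))*108845 = -4*108845 = -435380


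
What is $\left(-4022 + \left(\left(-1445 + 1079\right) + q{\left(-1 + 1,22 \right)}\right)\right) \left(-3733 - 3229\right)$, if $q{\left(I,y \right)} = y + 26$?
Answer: $30215080$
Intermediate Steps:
$q{\left(I,y \right)} = 26 + y$
$\left(-4022 + \left(\left(-1445 + 1079\right) + q{\left(-1 + 1,22 \right)}\right)\right) \left(-3733 - 3229\right) = \left(-4022 + \left(\left(-1445 + 1079\right) + \left(26 + 22\right)\right)\right) \left(-3733 - 3229\right) = \left(-4022 + \left(-366 + 48\right)\right) \left(-6962\right) = \left(-4022 - 318\right) \left(-6962\right) = \left(-4340\right) \left(-6962\right) = 30215080$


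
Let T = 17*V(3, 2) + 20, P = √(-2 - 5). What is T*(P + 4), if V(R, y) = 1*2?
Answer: 216 + 54*I*√7 ≈ 216.0 + 142.87*I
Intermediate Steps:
V(R, y) = 2
P = I*√7 (P = √(-7) = I*√7 ≈ 2.6458*I)
T = 54 (T = 17*2 + 20 = 34 + 20 = 54)
T*(P + 4) = 54*(I*√7 + 4) = 54*(4 + I*√7) = 216 + 54*I*√7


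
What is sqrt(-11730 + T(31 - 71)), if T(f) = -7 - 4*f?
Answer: I*sqrt(11577) ≈ 107.6*I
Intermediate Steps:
sqrt(-11730 + T(31 - 71)) = sqrt(-11730 + (-7 - 4*(31 - 71))) = sqrt(-11730 + (-7 - 4*(-40))) = sqrt(-11730 + (-7 + 160)) = sqrt(-11730 + 153) = sqrt(-11577) = I*sqrt(11577)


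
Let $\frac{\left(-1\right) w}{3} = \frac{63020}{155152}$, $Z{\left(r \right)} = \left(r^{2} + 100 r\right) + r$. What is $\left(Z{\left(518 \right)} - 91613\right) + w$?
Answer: $\frac{8883529587}{38788} \approx 2.2903 \cdot 10^{5}$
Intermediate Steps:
$Z{\left(r \right)} = r^{2} + 101 r$
$w = - \frac{47265}{38788}$ ($w = - 3 \cdot \frac{63020}{155152} = - 3 \cdot 63020 \cdot \frac{1}{155152} = \left(-3\right) \frac{15755}{38788} = - \frac{47265}{38788} \approx -1.2185$)
$\left(Z{\left(518 \right)} - 91613\right) + w = \left(518 \left(101 + 518\right) - 91613\right) - \frac{47265}{38788} = \left(518 \cdot 619 - 91613\right) - \frac{47265}{38788} = \left(320642 - 91613\right) - \frac{47265}{38788} = 229029 - \frac{47265}{38788} = \frac{8883529587}{38788}$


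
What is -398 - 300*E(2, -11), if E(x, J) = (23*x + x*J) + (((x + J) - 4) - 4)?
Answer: -2498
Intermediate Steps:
E(x, J) = -8 + J + 24*x + J*x (E(x, J) = (23*x + J*x) + (((J + x) - 4) - 4) = (23*x + J*x) + ((-4 + J + x) - 4) = (23*x + J*x) + (-8 + J + x) = -8 + J + 24*x + J*x)
-398 - 300*E(2, -11) = -398 - 300*(-8 - 11 + 24*2 - 11*2) = -398 - 300*(-8 - 11 + 48 - 22) = -398 - 300*7 = -398 - 2100 = -2498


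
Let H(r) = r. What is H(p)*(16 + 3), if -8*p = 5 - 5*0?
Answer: -95/8 ≈ -11.875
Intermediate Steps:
p = -5/8 (p = -(5 - 5*0)/8 = -(5 + 0)/8 = -⅛*5 = -5/8 ≈ -0.62500)
H(p)*(16 + 3) = -5*(16 + 3)/8 = -5/8*19 = -95/8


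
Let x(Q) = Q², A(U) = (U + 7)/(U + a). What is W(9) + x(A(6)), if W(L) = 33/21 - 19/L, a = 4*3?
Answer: -41/2268 ≈ -0.018078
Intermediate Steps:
a = 12
W(L) = 11/7 - 19/L (W(L) = 33*(1/21) - 19/L = 11/7 - 19/L)
A(U) = (7 + U)/(12 + U) (A(U) = (U + 7)/(U + 12) = (7 + U)/(12 + U))
W(9) + x(A(6)) = (11/7 - 19/9) + ((7 + 6)/(12 + 6))² = (11/7 - 19*⅑) + (13/18)² = (11/7 - 19/9) + ((1/18)*13)² = -34/63 + (13/18)² = -34/63 + 169/324 = -41/2268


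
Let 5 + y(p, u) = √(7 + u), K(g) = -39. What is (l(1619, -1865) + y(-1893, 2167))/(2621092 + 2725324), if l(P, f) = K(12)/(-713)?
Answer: -1763/1905997304 + √2174/5346416 ≈ 7.7960e-6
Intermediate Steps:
l(P, f) = 39/713 (l(P, f) = -39/(-713) = -39*(-1/713) = 39/713)
y(p, u) = -5 + √(7 + u)
(l(1619, -1865) + y(-1893, 2167))/(2621092 + 2725324) = (39/713 + (-5 + √(7 + 2167)))/(2621092 + 2725324) = (39/713 + (-5 + √2174))/5346416 = (-3526/713 + √2174)*(1/5346416) = -1763/1905997304 + √2174/5346416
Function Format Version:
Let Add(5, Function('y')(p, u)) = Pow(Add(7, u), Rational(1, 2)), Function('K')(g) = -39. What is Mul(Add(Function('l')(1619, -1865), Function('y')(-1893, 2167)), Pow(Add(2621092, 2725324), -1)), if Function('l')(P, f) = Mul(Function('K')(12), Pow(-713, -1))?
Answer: Add(Rational(-1763, 1905997304), Mul(Rational(1, 5346416), Pow(2174, Rational(1, 2)))) ≈ 7.7960e-6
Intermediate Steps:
Function('l')(P, f) = Rational(39, 713) (Function('l')(P, f) = Mul(-39, Pow(-713, -1)) = Mul(-39, Rational(-1, 713)) = Rational(39, 713))
Function('y')(p, u) = Add(-5, Pow(Add(7, u), Rational(1, 2)))
Mul(Add(Function('l')(1619, -1865), Function('y')(-1893, 2167)), Pow(Add(2621092, 2725324), -1)) = Mul(Add(Rational(39, 713), Add(-5, Pow(Add(7, 2167), Rational(1, 2)))), Pow(Add(2621092, 2725324), -1)) = Mul(Add(Rational(39, 713), Add(-5, Pow(2174, Rational(1, 2)))), Pow(5346416, -1)) = Mul(Add(Rational(-3526, 713), Pow(2174, Rational(1, 2))), Rational(1, 5346416)) = Add(Rational(-1763, 1905997304), Mul(Rational(1, 5346416), Pow(2174, Rational(1, 2))))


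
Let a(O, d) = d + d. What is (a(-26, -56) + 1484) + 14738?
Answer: 16110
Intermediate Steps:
a(O, d) = 2*d
(a(-26, -56) + 1484) + 14738 = (2*(-56) + 1484) + 14738 = (-112 + 1484) + 14738 = 1372 + 14738 = 16110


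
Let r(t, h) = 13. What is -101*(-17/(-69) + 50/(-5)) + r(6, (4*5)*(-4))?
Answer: 68870/69 ≈ 998.12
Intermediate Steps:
-101*(-17/(-69) + 50/(-5)) + r(6, (4*5)*(-4)) = -101*(-17/(-69) + 50/(-5)) + 13 = -101*(-17*(-1/69) + 50*(-⅕)) + 13 = -101*(17/69 - 10) + 13 = -101*(-673/69) + 13 = 67973/69 + 13 = 68870/69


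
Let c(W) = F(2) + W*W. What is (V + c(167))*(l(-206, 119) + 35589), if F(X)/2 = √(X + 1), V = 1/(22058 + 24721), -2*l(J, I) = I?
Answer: 46352479662194/46779 + 71059*√3 ≈ 9.9101e+8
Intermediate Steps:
l(J, I) = -I/2
V = 1/46779 ≈ 2.1377e-5
F(X) = 2*√(1 + X) (F(X) = 2*√(X + 1) = 2*√(1 + X))
c(W) = W² + 2*√3 (c(W) = 2*√(1 + 2) + W*W = 2*√3 + W² = W² + 2*√3)
(V + c(167))*(l(-206, 119) + 35589) = (1/46779 + (167² + 2*√3))*(-½*119 + 35589) = (1/46779 + (27889 + 2*√3))*(-119/2 + 35589) = (1304619532/46779 + 2*√3)*(71059/2) = 46352479662194/46779 + 71059*√3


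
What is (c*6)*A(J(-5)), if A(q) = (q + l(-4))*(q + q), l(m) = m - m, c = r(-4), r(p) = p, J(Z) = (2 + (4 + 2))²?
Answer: -196608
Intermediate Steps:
J(Z) = 64 (J(Z) = (2 + 6)² = 8² = 64)
c = -4
l(m) = 0
A(q) = 2*q² (A(q) = (q + 0)*(q + q) = q*(2*q) = 2*q²)
(c*6)*A(J(-5)) = (-4*6)*(2*64²) = -48*4096 = -24*8192 = -196608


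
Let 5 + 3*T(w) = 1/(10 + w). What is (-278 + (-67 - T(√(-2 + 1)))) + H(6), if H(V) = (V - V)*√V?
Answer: -34680/101 + I/303 ≈ -343.37 + 0.0033003*I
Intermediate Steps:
T(w) = -5/3 + 1/(3*(10 + w))
H(V) = 0 (H(V) = 0*√V = 0)
(-278 + (-67 - T(√(-2 + 1)))) + H(6) = (-278 + (-67 - (-49 - 5*√(-2 + 1))/(3*(10 + √(-2 + 1))))) + 0 = (-278 + (-67 - (-49 - 5*I)/(3*(10 + √(-1))))) + 0 = (-278 + (-67 - (-49 - 5*I)/(3*(10 + I)))) + 0 = (-278 + (-67 - (10 - I)/101*(-49 - 5*I)/3)) + 0 = (-278 + (-67 - (-49 - 5*I)*(10 - I)/303)) + 0 = (-345 - (-49 - 5*I)*(10 - I)/303) + 0 = -345 - (-49 - 5*I)*(10 - I)/303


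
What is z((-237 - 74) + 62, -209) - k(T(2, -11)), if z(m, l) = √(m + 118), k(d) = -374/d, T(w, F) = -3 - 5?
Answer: -187/4 + I*√131 ≈ -46.75 + 11.446*I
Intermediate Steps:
T(w, F) = -8
z(m, l) = √(118 + m)
z((-237 - 74) + 62, -209) - k(T(2, -11)) = √(118 + ((-237 - 74) + 62)) - (-374)/(-8) = √(118 + (-311 + 62)) - (-374)*(-1)/8 = √(118 - 249) - 1*187/4 = √(-131) - 187/4 = I*√131 - 187/4 = -187/4 + I*√131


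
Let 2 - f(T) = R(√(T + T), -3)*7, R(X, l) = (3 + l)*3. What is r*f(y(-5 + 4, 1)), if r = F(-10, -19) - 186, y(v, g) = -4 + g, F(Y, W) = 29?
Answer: -314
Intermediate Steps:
R(X, l) = 9 + 3*l
r = -157 (r = 29 - 186 = -157)
f(T) = 2 (f(T) = 2 - (9 + 3*(-3))*7 = 2 - (9 - 9)*7 = 2 - 0*7 = 2 - 1*0 = 2 + 0 = 2)
r*f(y(-5 + 4, 1)) = -157*2 = -314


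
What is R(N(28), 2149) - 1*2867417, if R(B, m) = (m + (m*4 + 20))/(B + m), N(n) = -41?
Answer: -6044504271/2108 ≈ -2.8674e+6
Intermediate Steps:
R(B, m) = (20 + 5*m)/(B + m) (R(B, m) = (m + (4*m + 20))/(B + m) = (m + (20 + 4*m))/(B + m) = (20 + 5*m)/(B + m))
R(N(28), 2149) - 1*2867417 = 5*(4 + 2149)/(-41 + 2149) - 1*2867417 = 5*2153/2108 - 2867417 = 5*(1/2108)*2153 - 2867417 = 10765/2108 - 2867417 = -6044504271/2108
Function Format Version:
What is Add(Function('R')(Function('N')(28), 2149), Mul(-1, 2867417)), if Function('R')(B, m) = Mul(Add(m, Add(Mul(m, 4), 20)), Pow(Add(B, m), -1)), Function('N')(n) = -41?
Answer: Rational(-6044504271, 2108) ≈ -2.8674e+6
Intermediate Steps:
Function('R')(B, m) = Mul(Pow(Add(B, m), -1), Add(20, Mul(5, m))) (Function('R')(B, m) = Mul(Add(m, Add(Mul(4, m), 20)), Pow(Add(B, m), -1)) = Mul(Add(m, Add(20, Mul(4, m))), Pow(Add(B, m), -1)) = Mul(Add(20, Mul(5, m)), Pow(Add(B, m), -1)) = Mul(Pow(Add(B, m), -1), Add(20, Mul(5, m))))
Add(Function('R')(Function('N')(28), 2149), Mul(-1, 2867417)) = Add(Mul(5, Pow(Add(-41, 2149), -1), Add(4, 2149)), Mul(-1, 2867417)) = Add(Mul(5, Pow(2108, -1), 2153), -2867417) = Add(Mul(5, Rational(1, 2108), 2153), -2867417) = Add(Rational(10765, 2108), -2867417) = Rational(-6044504271, 2108)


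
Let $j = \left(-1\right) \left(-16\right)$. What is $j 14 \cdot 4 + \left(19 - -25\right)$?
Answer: $940$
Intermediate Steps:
$j = 16$
$j 14 \cdot 4 + \left(19 - -25\right) = 16 \cdot 14 \cdot 4 + \left(19 - -25\right) = 16 \cdot 56 + \left(19 + 25\right) = 896 + 44 = 940$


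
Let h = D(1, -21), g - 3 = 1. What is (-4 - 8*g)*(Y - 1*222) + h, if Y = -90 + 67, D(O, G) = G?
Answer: 8799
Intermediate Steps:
g = 4 (g = 3 + 1 = 4)
Y = -23
h = -21
(-4 - 8*g)*(Y - 1*222) + h = (-4 - 8*4)*(-23 - 1*222) - 21 = (-4 - 32)*(-23 - 222) - 21 = -36*(-245) - 21 = 8820 - 21 = 8799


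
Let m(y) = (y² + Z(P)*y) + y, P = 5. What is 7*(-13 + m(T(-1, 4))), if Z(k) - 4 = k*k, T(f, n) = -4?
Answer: -819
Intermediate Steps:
Z(k) = 4 + k² (Z(k) = 4 + k*k = 4 + k²)
m(y) = y² + 30*y (m(y) = (y² + (4 + 5²)*y) + y = (y² + (4 + 25)*y) + y = (y² + 29*y) + y = y² + 30*y)
7*(-13 + m(T(-1, 4))) = 7*(-13 - 4*(30 - 4)) = 7*(-13 - 4*26) = 7*(-13 - 104) = 7*(-117) = -819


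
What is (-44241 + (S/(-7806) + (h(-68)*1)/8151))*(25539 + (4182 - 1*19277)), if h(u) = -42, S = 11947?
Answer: -4899988517116630/10604451 ≈ -4.6207e+8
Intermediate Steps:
(-44241 + (S/(-7806) + (h(-68)*1)/8151))*(25539 + (4182 - 1*19277)) = (-44241 + (11947/(-7806) - 42*1/8151))*(25539 + (4182 - 1*19277)) = (-44241 + (11947*(-1/7806) - 42*1/8151))*(25539 + (4182 - 19277)) = (-44241 + (-11947/7806 - 14/2717))*(25539 - 15095) = (-44241 - 32569283/21208902)*10444 = -938335602665/21208902*10444 = -4899988517116630/10604451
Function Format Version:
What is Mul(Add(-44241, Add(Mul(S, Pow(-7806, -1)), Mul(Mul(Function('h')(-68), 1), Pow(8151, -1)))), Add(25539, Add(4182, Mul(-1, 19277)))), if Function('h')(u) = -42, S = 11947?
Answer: Rational(-4899988517116630, 10604451) ≈ -4.6207e+8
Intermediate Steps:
Mul(Add(-44241, Add(Mul(S, Pow(-7806, -1)), Mul(Mul(Function('h')(-68), 1), Pow(8151, -1)))), Add(25539, Add(4182, Mul(-1, 19277)))) = Mul(Add(-44241, Add(Mul(11947, Pow(-7806, -1)), Mul(Mul(-42, 1), Pow(8151, -1)))), Add(25539, Add(4182, Mul(-1, 19277)))) = Mul(Add(-44241, Add(Mul(11947, Rational(-1, 7806)), Mul(-42, Rational(1, 8151)))), Add(25539, Add(4182, -19277))) = Mul(Add(-44241, Add(Rational(-11947, 7806), Rational(-14, 2717))), Add(25539, -15095)) = Mul(Add(-44241, Rational(-32569283, 21208902)), 10444) = Mul(Rational(-938335602665, 21208902), 10444) = Rational(-4899988517116630, 10604451)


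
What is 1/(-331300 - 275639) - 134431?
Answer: -81591416710/606939 ≈ -1.3443e+5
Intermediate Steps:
1/(-331300 - 275639) - 134431 = 1/(-606939) - 134431 = -1/606939 - 134431 = -81591416710/606939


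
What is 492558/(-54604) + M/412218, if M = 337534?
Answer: -246805571/30091914 ≈ -8.2017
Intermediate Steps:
492558/(-54604) + M/412218 = 492558/(-54604) + 337534/412218 = 492558*(-1/54604) + 337534*(1/412218) = -1317/146 + 168767/206109 = -246805571/30091914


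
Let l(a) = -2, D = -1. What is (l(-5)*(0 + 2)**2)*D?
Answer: 8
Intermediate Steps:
(l(-5)*(0 + 2)**2)*D = -2*(0 + 2)**2*(-1) = -2*2**2*(-1) = -2*4*(-1) = -8*(-1) = 8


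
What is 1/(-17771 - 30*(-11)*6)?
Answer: -1/15791 ≈ -6.3327e-5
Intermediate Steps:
1/(-17771 - 30*(-11)*6) = 1/(-17771 + 330*6) = 1/(-17771 + 1980) = 1/(-15791) = -1/15791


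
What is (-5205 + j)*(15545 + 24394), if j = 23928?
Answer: 747777897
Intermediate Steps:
(-5205 + j)*(15545 + 24394) = (-5205 + 23928)*(15545 + 24394) = 18723*39939 = 747777897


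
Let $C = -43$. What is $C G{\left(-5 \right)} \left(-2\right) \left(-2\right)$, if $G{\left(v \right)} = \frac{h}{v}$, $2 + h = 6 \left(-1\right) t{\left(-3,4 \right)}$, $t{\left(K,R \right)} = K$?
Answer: $\frac{2752}{5} \approx 550.4$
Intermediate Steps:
$h = 16$ ($h = -2 + 6 \left(-1\right) \left(-3\right) = -2 - -18 = -2 + 18 = 16$)
$G{\left(v \right)} = \frac{16}{v}$
$C G{\left(-5 \right)} \left(-2\right) \left(-2\right) = - 43 \frac{16}{-5} \left(-2\right) \left(-2\right) = - 43 \cdot 16 \left(- \frac{1}{5}\right) \left(-2\right) \left(-2\right) = - 43 \left(- \frac{16}{5}\right) \left(-2\right) \left(-2\right) = - 43 \cdot \frac{32}{5} \left(-2\right) = \left(-43\right) \left(- \frac{64}{5}\right) = \frac{2752}{5}$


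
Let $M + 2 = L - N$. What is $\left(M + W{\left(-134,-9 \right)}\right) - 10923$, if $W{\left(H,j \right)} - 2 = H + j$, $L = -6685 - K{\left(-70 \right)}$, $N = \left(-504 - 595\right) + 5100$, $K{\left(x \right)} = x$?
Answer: $-21682$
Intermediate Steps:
$N = 4001$ ($N = -1099 + 5100 = 4001$)
$L = -6615$ ($L = -6685 - -70 = -6685 + 70 = -6615$)
$W{\left(H,j \right)} = 2 + H + j$ ($W{\left(H,j \right)} = 2 + \left(H + j\right) = 2 + H + j$)
$M = -10618$ ($M = -2 - 10616 = -10618$)
$\left(M + W{\left(-134,-9 \right)}\right) - 10923 = \left(-10618 - 141\right) - 10923 = -10759 - 10923 = -21682$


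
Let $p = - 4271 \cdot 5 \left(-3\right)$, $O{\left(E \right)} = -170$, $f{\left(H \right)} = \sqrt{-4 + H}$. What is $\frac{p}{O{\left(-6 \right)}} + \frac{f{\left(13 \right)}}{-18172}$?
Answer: $- \frac{116418969}{308924} \approx -376.85$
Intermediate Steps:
$p = 64065$ ($p = \left(-4271\right) \left(-15\right) = 64065$)
$\frac{p}{O{\left(-6 \right)}} + \frac{f{\left(13 \right)}}{-18172} = \frac{64065}{-170} + \frac{\sqrt{-4 + 13}}{-18172} = 64065 \left(- \frac{1}{170}\right) + \sqrt{9} \left(- \frac{1}{18172}\right) = - \frac{12813}{34} + 3 \left(- \frac{1}{18172}\right) = - \frac{12813}{34} - \frac{3}{18172} = - \frac{116418969}{308924}$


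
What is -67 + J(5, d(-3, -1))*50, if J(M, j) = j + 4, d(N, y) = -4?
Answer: -67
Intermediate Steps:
J(M, j) = 4 + j
-67 + J(5, d(-3, -1))*50 = -67 + (4 - 4)*50 = -67 + 0*50 = -67 + 0 = -67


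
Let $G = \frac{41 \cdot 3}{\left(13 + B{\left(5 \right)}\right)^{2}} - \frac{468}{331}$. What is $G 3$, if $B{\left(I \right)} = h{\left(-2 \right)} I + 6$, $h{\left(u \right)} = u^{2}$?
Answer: $- \frac{223705}{55939} \approx -3.9991$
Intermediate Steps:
$B{\left(I \right)} = 6 + 4 I$ ($B{\left(I \right)} = \left(-2\right)^{2} I + 6 = 4 I + 6 = 6 + 4 I$)
$G = - \frac{223705}{167817}$ ($G = \frac{41 \cdot 3}{\left(13 + \left(6 + 4 \cdot 5\right)\right)^{2}} - \frac{468}{331} = \frac{123}{\left(13 + \left(6 + 20\right)\right)^{2}} - \frac{468}{331} = \frac{123}{\left(13 + 26\right)^{2}} - \frac{468}{331} = \frac{123}{39^{2}} - \frac{468}{331} = \frac{123}{1521} - \frac{468}{331} = 123 \cdot \frac{1}{1521} - \frac{468}{331} = \frac{41}{507} - \frac{468}{331} = - \frac{223705}{167817} \approx -1.333$)
$G 3 = \left(- \frac{223705}{167817}\right) 3 = - \frac{223705}{55939}$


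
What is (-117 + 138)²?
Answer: 441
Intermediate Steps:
(-117 + 138)² = 21² = 441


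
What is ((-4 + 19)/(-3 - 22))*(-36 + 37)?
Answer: -⅗ ≈ -0.60000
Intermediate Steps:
((-4 + 19)/(-3 - 22))*(-36 + 37) = (15/(-25))*1 = (15*(-1/25))*1 = -⅗*1 = -⅗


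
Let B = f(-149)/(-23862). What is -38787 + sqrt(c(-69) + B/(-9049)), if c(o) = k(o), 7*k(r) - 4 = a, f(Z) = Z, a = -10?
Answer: -38787 + I*sqrt(1958233605117727686)/1511490666 ≈ -38787.0 + 0.92582*I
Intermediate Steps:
k(r) = -6/7 (k(r) = 4/7 + (1/7)*(-10) = 4/7 - 10/7 = -6/7)
c(o) = -6/7
B = 149/23862 (B = -149/(-23862) = -149*(-1/23862) = 149/23862 ≈ 0.0062442)
-38787 + sqrt(c(-69) + B/(-9049)) = -38787 + sqrt(-6/7 + (149/23862)/(-9049)) = -38787 + sqrt(-6/7 + (149/23862)*(-1/9049)) = -38787 + sqrt(-6/7 - 149/215927238) = -38787 + sqrt(-1295564471/1511490666) = -38787 + I*sqrt(1958233605117727686)/1511490666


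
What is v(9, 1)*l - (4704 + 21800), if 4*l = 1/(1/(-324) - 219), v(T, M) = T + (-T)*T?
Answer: -1880638496/70957 ≈ -26504.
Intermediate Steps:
v(T, M) = T - T²
l = -81/70957 (l = 1/(4*(1/(-324) - 219)) = 1/(4*(-1/324 - 219)) = 1/(4*(-70957/324)) = (¼)*(-324/70957) = -81/70957 ≈ -0.0011415)
v(9, 1)*l - (4704 + 21800) = (9*(1 - 1*9))*(-81/70957) - (4704 + 21800) = (9*(1 - 9))*(-81/70957) - 1*26504 = (9*(-8))*(-81/70957) - 26504 = -72*(-81/70957) - 26504 = 5832/70957 - 26504 = -1880638496/70957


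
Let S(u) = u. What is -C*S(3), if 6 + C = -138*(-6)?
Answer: -2466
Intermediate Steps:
C = 822 (C = -6 - 138*(-6) = -6 + 828 = 822)
-C*S(3) = -822*3 = -1*2466 = -2466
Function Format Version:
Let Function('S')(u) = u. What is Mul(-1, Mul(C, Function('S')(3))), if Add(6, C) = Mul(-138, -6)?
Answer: -2466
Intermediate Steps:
C = 822 (C = Add(-6, Mul(-138, -6)) = Add(-6, 828) = 822)
Mul(-1, Mul(C, Function('S')(3))) = Mul(-1, Mul(822, 3)) = Mul(-1, 2466) = -2466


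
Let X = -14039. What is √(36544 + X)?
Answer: √22505 ≈ 150.02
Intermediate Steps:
√(36544 + X) = √(36544 - 14039) = √22505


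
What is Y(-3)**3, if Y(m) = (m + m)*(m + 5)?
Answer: -1728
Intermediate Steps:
Y(m) = 2*m*(5 + m) (Y(m) = (2*m)*(5 + m) = 2*m*(5 + m))
Y(-3)**3 = (2*(-3)*(5 - 3))**3 = (2*(-3)*2)**3 = (-12)**3 = -1728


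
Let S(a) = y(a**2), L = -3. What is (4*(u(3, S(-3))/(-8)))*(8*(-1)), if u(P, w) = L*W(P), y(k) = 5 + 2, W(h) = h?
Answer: -36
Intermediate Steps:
y(k) = 7
S(a) = 7
u(P, w) = -3*P
(4*(u(3, S(-3))/(-8)))*(8*(-1)) = (4*(-3*3/(-8)))*(8*(-1)) = (4*(-9*(-1/8)))*(-8) = (4*(9/8))*(-8) = (9/2)*(-8) = -36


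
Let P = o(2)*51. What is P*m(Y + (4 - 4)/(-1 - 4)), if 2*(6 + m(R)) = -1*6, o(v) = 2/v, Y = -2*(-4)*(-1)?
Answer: -459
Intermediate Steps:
Y = -8 (Y = 8*(-1) = -8)
P = 51 (P = (2/2)*51 = (2*(½))*51 = 1*51 = 51)
m(R) = -9 (m(R) = -6 + (-1*6)/2 = -6 + (½)*(-6) = -6 - 3 = -9)
P*m(Y + (4 - 4)/(-1 - 4)) = 51*(-9) = -459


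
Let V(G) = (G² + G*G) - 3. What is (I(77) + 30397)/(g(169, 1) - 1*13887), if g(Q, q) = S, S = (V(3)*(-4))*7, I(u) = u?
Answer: -10158/4769 ≈ -2.1300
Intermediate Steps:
V(G) = -3 + 2*G² (V(G) = (G² + G²) - 3 = 2*G² - 3 = -3 + 2*G²)
S = -420 (S = ((-3 + 2*3²)*(-4))*7 = ((-3 + 2*9)*(-4))*7 = ((-3 + 18)*(-4))*7 = (15*(-4))*7 = -60*7 = -420)
g(Q, q) = -420
(I(77) + 30397)/(g(169, 1) - 1*13887) = (77 + 30397)/(-420 - 1*13887) = 30474/(-420 - 13887) = 30474/(-14307) = 30474*(-1/14307) = -10158/4769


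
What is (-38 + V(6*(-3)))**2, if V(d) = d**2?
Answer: 81796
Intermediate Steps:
(-38 + V(6*(-3)))**2 = (-38 + (6*(-3))**2)**2 = (-38 + (-18)**2)**2 = (-38 + 324)**2 = 286**2 = 81796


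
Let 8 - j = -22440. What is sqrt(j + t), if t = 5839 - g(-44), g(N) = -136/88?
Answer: sqrt(3422914)/11 ≈ 168.19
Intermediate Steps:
g(N) = -17/11 (g(N) = -136*1/88 = -17/11)
j = 22448 (j = 8 - 1*(-22440) = 8 + 22440 = 22448)
t = 64246/11 (t = 5839 - 1*(-17/11) = 5839 + 17/11 = 64246/11 ≈ 5840.5)
sqrt(j + t) = sqrt(22448 + 64246/11) = sqrt(311174/11) = sqrt(3422914)/11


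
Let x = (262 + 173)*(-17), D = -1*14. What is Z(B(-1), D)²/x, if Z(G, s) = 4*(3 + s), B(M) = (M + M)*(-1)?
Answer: -1936/7395 ≈ -0.26180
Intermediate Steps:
B(M) = -2*M (B(M) = (2*M)*(-1) = -2*M)
D = -14
Z(G, s) = 12 + 4*s
x = -7395 (x = 435*(-17) = -7395)
Z(B(-1), D)²/x = (12 + 4*(-14))²/(-7395) = (12 - 56)²*(-1/7395) = (-44)²*(-1/7395) = 1936*(-1/7395) = -1936/7395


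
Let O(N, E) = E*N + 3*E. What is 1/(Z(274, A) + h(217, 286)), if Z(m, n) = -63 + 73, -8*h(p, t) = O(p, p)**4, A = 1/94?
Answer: -1/649291431547219990 ≈ -1.5401e-18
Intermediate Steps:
O(N, E) = 3*E + E*N
A = 1/94 ≈ 0.010638
h(p, t) = -p**4*(3 + p)**4/8
Z(m, n) = 10
1/(Z(274, A) + h(217, 286)) = 1/(10 - 1/8*217**4*(3 + 217)**4) = 1/(10 - 1/8*2217373921*220**4) = 1/(10 - 1/8*2217373921*2342560000) = 1/(10 - 649291431547220000) = 1/(-649291431547219990) = -1/649291431547219990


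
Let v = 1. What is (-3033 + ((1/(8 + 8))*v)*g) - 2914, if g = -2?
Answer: -47577/8 ≈ -5947.1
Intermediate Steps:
(-3033 + ((1/(8 + 8))*v)*g) - 2914 = (-3033 + ((1/(8 + 8))*1)*(-2)) - 2914 = (-3033 + ((1/16)*1)*(-2)) - 2914 = (-3033 + (1/16)*(-2)) - 2914 = (-3033 - ⅛) - 2914 = -24265/8 - 2914 = -47577/8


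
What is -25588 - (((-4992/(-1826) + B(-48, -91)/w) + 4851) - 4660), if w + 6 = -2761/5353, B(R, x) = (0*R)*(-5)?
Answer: -23538723/913 ≈ -25782.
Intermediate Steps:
B(R, x) = 0 (B(R, x) = 0*(-5) = 0)
w = -34879/5353 (w = -6 - 2761/5353 = -34879/5353 ≈ -6.5158)
-25588 - (((-4992/(-1826) + B(-48, -91)/w) + 4851) - 4660) = -25588 - (((-4992/(-1826) + 0/(-34879/5353)) + 4851) - 4660) = -25588 - (((-4992*(-1/1826) + 0*(-5353/34879)) + 4851) - 4660) = -25588 - (((2496/913 + 0) + 4851) - 4660) = -25588 - ((2496/913 + 4851) - 4660) = -25588 - (4431459/913 - 4660) = -25588 - 1*176879/913 = -25588 - 176879/913 = -23538723/913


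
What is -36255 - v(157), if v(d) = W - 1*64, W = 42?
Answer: -36233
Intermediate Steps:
v(d) = -22 (v(d) = 42 - 1*64 = 42 - 64 = -22)
-36255 - v(157) = -36255 - 1*(-22) = -36255 + 22 = -36233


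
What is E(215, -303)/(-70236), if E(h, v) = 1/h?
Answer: -1/15100740 ≈ -6.6222e-8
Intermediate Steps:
E(215, -303)/(-70236) = 1/(215*(-70236)) = (1/215)*(-1/70236) = -1/15100740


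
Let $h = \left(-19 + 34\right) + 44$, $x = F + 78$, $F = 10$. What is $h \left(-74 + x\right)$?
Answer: $826$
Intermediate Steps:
$x = 88$ ($x = 10 + 78 = 88$)
$h = 59$ ($h = 15 + 44 = 59$)
$h \left(-74 + x\right) = 59 \left(-74 + 88\right) = 59 \cdot 14 = 826$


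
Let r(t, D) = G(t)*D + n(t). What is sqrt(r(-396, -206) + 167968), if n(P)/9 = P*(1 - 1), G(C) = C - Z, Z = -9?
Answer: sqrt(247690) ≈ 497.68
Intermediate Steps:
G(C) = 9 + C (G(C) = C - 1*(-9) = C + 9 = 9 + C)
n(P) = 0 (n(P) = 9*(P*(1 - 1)) = 9*(P*0) = 9*0 = 0)
r(t, D) = D*(9 + t) (r(t, D) = (9 + t)*D + 0 = D*(9 + t) + 0 = D*(9 + t))
sqrt(r(-396, -206) + 167968) = sqrt(-206*(9 - 396) + 167968) = sqrt(-206*(-387) + 167968) = sqrt(79722 + 167968) = sqrt(247690)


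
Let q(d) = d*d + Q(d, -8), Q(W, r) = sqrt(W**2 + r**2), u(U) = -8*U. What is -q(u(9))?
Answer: -5184 - 8*sqrt(82) ≈ -5256.4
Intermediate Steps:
q(d) = d**2 + sqrt(64 + d**2) (q(d) = d*d + sqrt(d**2 + (-8)**2) = d**2 + sqrt(d**2 + 64) = d**2 + sqrt(64 + d**2))
-q(u(9)) = -((-8*9)**2 + sqrt(64 + (-8*9)**2)) = -((-72)**2 + sqrt(64 + (-72)**2)) = -(5184 + sqrt(64 + 5184)) = -(5184 + sqrt(5248)) = -(5184 + 8*sqrt(82)) = -5184 - 8*sqrt(82)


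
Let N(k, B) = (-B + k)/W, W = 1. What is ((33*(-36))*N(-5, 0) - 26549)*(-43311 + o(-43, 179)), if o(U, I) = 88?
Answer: 890782807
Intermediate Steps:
N(k, B) = k - B (N(k, B) = (-B + k)/1 = (k - B)*1 = k - B)
((33*(-36))*N(-5, 0) - 26549)*(-43311 + o(-43, 179)) = ((33*(-36))*(-5 - 1*0) - 26549)*(-43311 + 88) = (-1188*(-5 + 0) - 26549)*(-43223) = (-1188*(-5) - 26549)*(-43223) = (5940 - 26549)*(-43223) = -20609*(-43223) = 890782807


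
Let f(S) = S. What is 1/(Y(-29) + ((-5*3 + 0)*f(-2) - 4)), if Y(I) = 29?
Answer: 1/55 ≈ 0.018182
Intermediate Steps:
1/(Y(-29) + ((-5*3 + 0)*f(-2) - 4)) = 1/(29 + ((-5*3 + 0)*(-2) - 4)) = 1/(29 + ((-15 + 0)*(-2) - 4)) = 1/(29 + (-15*(-2) - 4)) = 1/(29 + (30 - 4)) = 1/(29 + 26) = 1/55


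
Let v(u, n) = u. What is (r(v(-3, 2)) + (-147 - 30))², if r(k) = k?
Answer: 32400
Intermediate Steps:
(r(v(-3, 2)) + (-147 - 30))² = (-3 + (-147 - 30))² = (-3 - 177)² = (-180)² = 32400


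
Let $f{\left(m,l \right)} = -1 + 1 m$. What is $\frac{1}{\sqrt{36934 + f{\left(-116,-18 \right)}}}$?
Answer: $\frac{\sqrt{36817}}{36817} \approx 0.0052117$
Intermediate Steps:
$f{\left(m,l \right)} = -1 + m$
$\frac{1}{\sqrt{36934 + f{\left(-116,-18 \right)}}} = \frac{1}{\sqrt{36934 - 117}} = \frac{1}{\sqrt{36817}} = \frac{\sqrt{36817}}{36817}$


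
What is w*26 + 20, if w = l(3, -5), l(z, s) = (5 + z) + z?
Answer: 306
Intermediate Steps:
l(z, s) = 5 + 2*z
w = 11 (w = 5 + 2*3 = 5 + 6 = 11)
w*26 + 20 = 11*26 + 20 = 286 + 20 = 306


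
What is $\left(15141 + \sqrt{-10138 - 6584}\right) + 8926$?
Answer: $24067 + 3 i \sqrt{1858} \approx 24067.0 + 129.31 i$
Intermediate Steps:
$\left(15141 + \sqrt{-10138 - 6584}\right) + 8926 = \left(15141 + \sqrt{-16722}\right) + 8926 = \left(15141 + 3 i \sqrt{1858}\right) + 8926 = 24067 + 3 i \sqrt{1858}$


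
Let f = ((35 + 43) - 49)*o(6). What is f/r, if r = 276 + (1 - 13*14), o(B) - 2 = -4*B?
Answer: -638/95 ≈ -6.7158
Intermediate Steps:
o(B) = 2 - 4*B
f = -638 (f = ((35 + 43) - 49)*(2 - 4*6) = (78 - 49)*(2 - 24) = 29*(-22) = -638)
r = 95 (r = 276 + (1 - 182) = 276 - 181 = 95)
f/r = -638/95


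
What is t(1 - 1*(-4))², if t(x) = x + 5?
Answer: 100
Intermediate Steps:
t(x) = 5 + x
t(1 - 1*(-4))² = (5 + (1 - 1*(-4)))² = (5 + (1 + 4))² = (5 + 5)² = 10² = 100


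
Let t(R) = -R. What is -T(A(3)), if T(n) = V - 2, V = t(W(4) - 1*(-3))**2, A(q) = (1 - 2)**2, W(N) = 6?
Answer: -79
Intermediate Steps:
A(q) = 1 (A(q) = (-1)**2 = 1)
V = 81 (V = (-(6 - 1*(-3)))**2 = (-(6 + 3))**2 = (-1*9)**2 = (-9)**2 = 81)
T(n) = 79 (T(n) = 81 - 2 = 79)
-T(A(3)) = -1*79 = -79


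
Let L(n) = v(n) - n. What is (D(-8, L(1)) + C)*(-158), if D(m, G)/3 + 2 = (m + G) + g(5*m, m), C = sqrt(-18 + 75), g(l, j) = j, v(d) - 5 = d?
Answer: 6162 - 158*sqrt(57) ≈ 4969.1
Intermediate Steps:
v(d) = 5 + d
C = sqrt(57) ≈ 7.5498
L(n) = 5 (L(n) = (5 + n) - n = 5)
D(m, G) = -6 + 3*G + 6*m (D(m, G) = -6 + 3*((m + G) + m) = -6 + 3*((G + m) + m) = -6 + 3*(G + 2*m) = -6 + (3*G + 6*m) = -6 + 3*G + 6*m)
(D(-8, L(1)) + C)*(-158) = ((-6 + 3*5 + 6*(-8)) + sqrt(57))*(-158) = ((-6 + 15 - 48) + sqrt(57))*(-158) = (-39 + sqrt(57))*(-158) = 6162 - 158*sqrt(57)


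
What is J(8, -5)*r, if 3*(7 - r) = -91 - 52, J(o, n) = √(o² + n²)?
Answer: 164*√89/3 ≈ 515.72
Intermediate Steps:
J(o, n) = √(n² + o²)
r = 164/3 (r = 7 - (-91 - 52)/3 = 7 - ⅓*(-143) = 7 + 143/3 = 164/3 ≈ 54.667)
J(8, -5)*r = √((-5)² + 8²)*(164/3) = √(25 + 64)*(164/3) = √89*(164/3) = 164*√89/3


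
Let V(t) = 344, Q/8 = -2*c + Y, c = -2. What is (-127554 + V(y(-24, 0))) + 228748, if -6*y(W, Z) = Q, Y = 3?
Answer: 101538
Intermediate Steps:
Q = 56 (Q = 8*(-2*(-2) + 3) = 8*(4 + 3) = 8*7 = 56)
y(W, Z) = -28/3 (y(W, Z) = -⅙*56 = -28/3)
(-127554 + V(y(-24, 0))) + 228748 = (-127554 + 344) + 228748 = -127210 + 228748 = 101538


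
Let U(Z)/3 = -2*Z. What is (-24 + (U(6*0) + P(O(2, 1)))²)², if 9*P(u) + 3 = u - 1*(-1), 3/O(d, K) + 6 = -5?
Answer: 55036690801/96059601 ≈ 572.94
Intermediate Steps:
O(d, K) = -3/11 (O(d, K) = 3/(-6 - 5) = 3/(-11) = 3*(-1/11) = -3/11)
U(Z) = -6*Z (U(Z) = 3*(-2*Z) = -6*Z)
P(u) = -2/9 + u/9 (P(u) = -⅓ + (u - 1*(-1))/9 = -⅓ + (u + 1)/9 = -⅓ + (1 + u)/9 = -⅓ + (⅑ + u/9) = -2/9 + u/9)
(-24 + (U(6*0) + P(O(2, 1)))²)² = (-24 + (-36*0 + (-2/9 + (⅑)*(-3/11)))²)² = (-24 + (-6*0 + (-2/9 - 1/33))²)² = (-24 + (0 - 25/99)²)² = (-24 + (-25/99)²)² = (-24 + 625/9801)² = (-234599/9801)² = 55036690801/96059601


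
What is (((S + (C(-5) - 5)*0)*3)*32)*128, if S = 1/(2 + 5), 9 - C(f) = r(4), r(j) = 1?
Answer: 12288/7 ≈ 1755.4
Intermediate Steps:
C(f) = 8 (C(f) = 9 - 1*1 = 9 - 1 = 8)
S = ⅐ (S = 1/7 = ⅐ ≈ 0.14286)
(((S + (C(-5) - 5)*0)*3)*32)*128 = (((⅐ + (8 - 5)*0)*3)*32)*128 = (((⅐ + 3*0)*3)*32)*128 = (((⅐ + 0)*3)*32)*128 = (((⅐)*3)*32)*128 = ((3/7)*32)*128 = (96/7)*128 = 12288/7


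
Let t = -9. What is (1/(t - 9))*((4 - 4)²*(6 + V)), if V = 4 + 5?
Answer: 0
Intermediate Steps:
V = 9
(1/(t - 9))*((4 - 4)²*(6 + V)) = (1/(-9 - 9))*((4 - 4)²*(6 + 9)) = (1/(-18))*(0²*15) = (-1/18*1)*(0*15) = -1/18*0 = 0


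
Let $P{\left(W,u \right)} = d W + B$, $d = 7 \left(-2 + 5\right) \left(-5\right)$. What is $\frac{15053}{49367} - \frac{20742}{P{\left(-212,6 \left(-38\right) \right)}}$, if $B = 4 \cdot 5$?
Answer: $- \frac{344294737}{549948380} \approx -0.62605$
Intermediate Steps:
$d = -105$ ($d = 7 \cdot 3 \left(-5\right) = 7 \left(-15\right) = -105$)
$B = 20$
$P{\left(W,u \right)} = 20 - 105 W$ ($P{\left(W,u \right)} = - 105 W + 20 = 20 - 105 W$)
$\frac{15053}{49367} - \frac{20742}{P{\left(-212,6 \left(-38\right) \right)}} = \frac{15053}{49367} - \frac{20742}{20 - -22260} = 15053 \cdot \frac{1}{49367} - \frac{20742}{20 + 22260} = \frac{15053}{49367} - \frac{20742}{22280} = \frac{15053}{49367} - \frac{10371}{11140} = - \frac{344294737}{549948380}$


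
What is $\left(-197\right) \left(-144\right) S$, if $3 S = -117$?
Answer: $-1106352$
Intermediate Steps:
$S = -39$ ($S = \frac{1}{3} \left(-117\right) = -39$)
$\left(-197\right) \left(-144\right) S = \left(-197\right) \left(-144\right) \left(-39\right) = 28368 \left(-39\right) = -1106352$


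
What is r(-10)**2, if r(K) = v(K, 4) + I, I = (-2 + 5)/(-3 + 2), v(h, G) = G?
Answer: 1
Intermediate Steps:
I = -3 (I = 3/(-1) = 3*(-1) = -3)
r(K) = 1 (r(K) = 4 - 3 = 1)
r(-10)**2 = 1**2 = 1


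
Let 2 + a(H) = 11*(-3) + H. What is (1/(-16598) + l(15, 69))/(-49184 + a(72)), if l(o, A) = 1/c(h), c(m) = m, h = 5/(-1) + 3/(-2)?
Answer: 33209/10604644778 ≈ 3.1316e-6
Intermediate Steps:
a(H) = -35 + H (a(H) = -2 + (11*(-3) + H) = -2 + (-33 + H) = -35 + H)
h = -13/2 (h = 5*(-1) + 3*(-½) = -5 - 3/2 = -13/2 ≈ -6.5000)
l(o, A) = -2/13 (l(o, A) = 1/(-13/2) = -2/13)
(1/(-16598) + l(15, 69))/(-49184 + a(72)) = (1/(-16598) - 2/13)/(-49184 + (-35 + 72)) = (-1/16598 - 2/13)/(-49184 + 37) = -33209/215774/(-49147) = -33209/215774*(-1/49147) = 33209/10604644778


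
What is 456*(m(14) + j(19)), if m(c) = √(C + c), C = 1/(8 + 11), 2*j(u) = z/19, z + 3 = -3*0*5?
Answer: -36 + 24*√5073 ≈ 1673.4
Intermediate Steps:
z = -3 (z = -3 - 3*0*5 = -3 + 0*5 = -3 + 0 = -3)
j(u) = -3/38 (j(u) = (-3/19)/2 = (-3*1/19)/2 = (½)*(-3/19) = -3/38)
C = 1/19 ≈ 0.052632
m(c) = √(1/19 + c)
456*(m(14) + j(19)) = 456*(√(19 + 361*14)/19 - 3/38) = 456*(√(19 + 5054)/19 - 3/38) = 456*(√5073/19 - 3/38) = 456*(-3/38 + √5073/19) = -36 + 24*√5073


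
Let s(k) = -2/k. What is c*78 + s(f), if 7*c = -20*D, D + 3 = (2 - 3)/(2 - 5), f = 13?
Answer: 54066/91 ≈ 594.13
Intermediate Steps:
D = -8/3 (D = -3 + (2 - 3)/(2 - 5) = -3 - 1/(-3) = -3 - 1*(-1/3) = -3 + 1/3 = -8/3 ≈ -2.6667)
c = 160/21 (c = (-20*(-8/3))/7 = (1/7)*(160/3) = 160/21 ≈ 7.6190)
c*78 + s(f) = (160/21)*78 - 2/13 = 4160/7 - 2*1/13 = 4160/7 - 2/13 = 54066/91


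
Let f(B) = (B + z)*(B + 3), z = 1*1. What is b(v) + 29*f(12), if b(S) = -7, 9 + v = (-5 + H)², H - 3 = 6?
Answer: 5648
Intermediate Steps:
H = 9 (H = 3 + 6 = 9)
v = 7 (v = -9 + (-5 + 9)² = -9 + 4² = -9 + 16 = 7)
z = 1
f(B) = (1 + B)*(3 + B) (f(B) = (B + 1)*(B + 3) = (1 + B)*(3 + B))
b(v) + 29*f(12) = -7 + 29*(3 + 12² + 4*12) = -7 + 29*(3 + 144 + 48) = -7 + 29*195 = -7 + 5655 = 5648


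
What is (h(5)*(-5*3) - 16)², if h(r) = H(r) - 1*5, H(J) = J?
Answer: 256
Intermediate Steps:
h(r) = -5 + r (h(r) = r - 1*5 = r - 5 = -5 + r)
(h(5)*(-5*3) - 16)² = ((-5 + 5)*(-5*3) - 16)² = (0*(-15) - 16)² = (0 - 16)² = (-16)² = 256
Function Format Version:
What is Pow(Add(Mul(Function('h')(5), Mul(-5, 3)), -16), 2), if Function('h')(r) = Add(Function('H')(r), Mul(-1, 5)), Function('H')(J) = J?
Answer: 256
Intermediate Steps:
Function('h')(r) = Add(-5, r) (Function('h')(r) = Add(r, Mul(-1, 5)) = Add(r, -5) = Add(-5, r))
Pow(Add(Mul(Function('h')(5), Mul(-5, 3)), -16), 2) = Pow(Add(Mul(Add(-5, 5), Mul(-5, 3)), -16), 2) = Pow(Add(Mul(0, -15), -16), 2) = Pow(Add(0, -16), 2) = Pow(-16, 2) = 256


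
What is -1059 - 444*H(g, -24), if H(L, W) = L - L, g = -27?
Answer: -1059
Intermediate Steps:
H(L, W) = 0
-1059 - 444*H(g, -24) = -1059 - 444*0 = -1059 + 0 = -1059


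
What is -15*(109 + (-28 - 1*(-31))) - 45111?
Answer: -46791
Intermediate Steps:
-15*(109 + (-28 - 1*(-31))) - 45111 = -15*(109 + (-28 + 31)) - 45111 = -15*(109 + 3) - 45111 = -15*112 - 45111 = -1680 - 45111 = -46791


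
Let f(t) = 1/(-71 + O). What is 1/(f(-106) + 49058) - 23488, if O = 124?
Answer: -61070561547/2600075 ≈ -23488.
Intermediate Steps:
f(t) = 1/53 (f(t) = 1/(-71 + 124) = 1/53)
1/(f(-106) + 49058) - 23488 = 1/(1/53 + 49058) - 23488 = 1/(2600075/53) - 23488 = 53/2600075 - 23488 = -61070561547/2600075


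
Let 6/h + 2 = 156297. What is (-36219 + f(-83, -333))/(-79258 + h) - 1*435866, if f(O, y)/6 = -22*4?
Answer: -5399340603671699/12387629104 ≈ -4.3587e+5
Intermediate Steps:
h = 6/156295 (h = 6/(-2 + 156297) = 6/156295 ≈ 3.8389e-5)
f(O, y) = -528 (f(O, y) = 6*(-22*4) = 6*(-88) = -528)
(-36219 + f(-83, -333))/(-79258 + h) - 1*435866 = (-36219 - 528)/(-79258 + 6/156295) - 1*435866 = -36747/(-12387629104/156295) - 435866 = -36747*(-156295/12387629104) - 435866 = 5743372365/12387629104 - 435866 = -5399340603671699/12387629104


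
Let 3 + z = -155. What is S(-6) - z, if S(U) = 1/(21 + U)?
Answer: 2371/15 ≈ 158.07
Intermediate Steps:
z = -158 (z = -3 - 155 = -158)
S(-6) - z = 1/(21 - 6) - 1*(-158) = 1/15 + 158 = 2371/15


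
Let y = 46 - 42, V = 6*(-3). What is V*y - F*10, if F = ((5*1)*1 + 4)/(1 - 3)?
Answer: -27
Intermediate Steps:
V = -18
y = 4
F = -9/2 (F = (5*1 + 4)/(-2) = (5 + 4)*(-½) = 9*(-½) = -9/2 ≈ -4.5000)
V*y - F*10 = -18*4 - (-9)*10/2 = -72 - 1*(-45) = -72 + 45 = -27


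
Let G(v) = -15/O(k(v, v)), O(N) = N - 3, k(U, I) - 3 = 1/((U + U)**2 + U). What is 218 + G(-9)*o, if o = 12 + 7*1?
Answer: -89557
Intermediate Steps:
k(U, I) = 3 + 1/(U + 4*U**2) (k(U, I) = 3 + 1/((U + U)**2 + U) = 3 + 1/((2*U)**2 + U) = 3 + 1/(4*U**2 + U) = 3 + 1/(U + 4*U**2))
o = 19 (o = 12 + 7 = 19)
O(N) = -3 + N
G(v) = -15/(-3 + (1 + 3*v + 12*v**2)/(v*(1 + 4*v)))
218 + G(-9)*o = 218 + (15*(-9)*(-1 - 4*(-9)))*19 = 218 + (15*(-9)*(-1 + 36))*19 = 218 + (15*(-9)*35)*19 = 218 - 4725*19 = 218 - 89775 = -89557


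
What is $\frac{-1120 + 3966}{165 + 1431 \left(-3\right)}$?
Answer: $- \frac{1423}{2064} \approx -0.68944$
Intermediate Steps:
$\frac{-1120 + 3966}{165 + 1431 \left(-3\right)} = \frac{2846}{165 - 4293} = \frac{2846}{-4128} = 2846 \left(- \frac{1}{4128}\right) = - \frac{1423}{2064}$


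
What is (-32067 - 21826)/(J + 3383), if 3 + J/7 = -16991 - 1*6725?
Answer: 53893/162650 ≈ 0.33134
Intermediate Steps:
J = -166033 (J = -21 + 7*(-16991 - 1*6725) = -21 + 7*(-16991 - 6725) = -21 + 7*(-23716) = -21 - 166012 = -166033)
(-32067 - 21826)/(J + 3383) = (-32067 - 21826)/(-166033 + 3383) = -53893/(-162650) = -53893*(-1/162650) = 53893/162650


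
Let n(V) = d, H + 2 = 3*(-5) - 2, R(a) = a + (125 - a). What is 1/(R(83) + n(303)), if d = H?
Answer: 1/106 ≈ 0.0094340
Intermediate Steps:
R(a) = 125
H = -19 (H = -2 + (3*(-5) - 2) = -2 + (-15 - 2) = -2 - 17 = -19)
d = -19
n(V) = -19
1/(R(83) + n(303)) = 1/(125 - 19) = 1/106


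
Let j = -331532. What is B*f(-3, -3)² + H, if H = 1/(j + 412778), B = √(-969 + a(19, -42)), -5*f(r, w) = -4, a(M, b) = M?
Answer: 1/81246 + 16*I*√38/5 ≈ 1.2308e-5 + 19.726*I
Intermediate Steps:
f(r, w) = ⅘ (f(r, w) = -⅕*(-4) = ⅘)
B = 5*I*√38 (B = √(-969 + 19) = √(-950) = 5*I*√38 ≈ 30.822*I)
H = 1/81246 (H = 1/(-331532 + 412778) = 1/81246 ≈ 1.2308e-5)
B*f(-3, -3)² + H = (5*I*√38)*(⅘)² + 1/81246 = (5*I*√38)*(16/25) + 1/81246 = 16*I*√38/5 + 1/81246 = 1/81246 + 16*I*√38/5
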